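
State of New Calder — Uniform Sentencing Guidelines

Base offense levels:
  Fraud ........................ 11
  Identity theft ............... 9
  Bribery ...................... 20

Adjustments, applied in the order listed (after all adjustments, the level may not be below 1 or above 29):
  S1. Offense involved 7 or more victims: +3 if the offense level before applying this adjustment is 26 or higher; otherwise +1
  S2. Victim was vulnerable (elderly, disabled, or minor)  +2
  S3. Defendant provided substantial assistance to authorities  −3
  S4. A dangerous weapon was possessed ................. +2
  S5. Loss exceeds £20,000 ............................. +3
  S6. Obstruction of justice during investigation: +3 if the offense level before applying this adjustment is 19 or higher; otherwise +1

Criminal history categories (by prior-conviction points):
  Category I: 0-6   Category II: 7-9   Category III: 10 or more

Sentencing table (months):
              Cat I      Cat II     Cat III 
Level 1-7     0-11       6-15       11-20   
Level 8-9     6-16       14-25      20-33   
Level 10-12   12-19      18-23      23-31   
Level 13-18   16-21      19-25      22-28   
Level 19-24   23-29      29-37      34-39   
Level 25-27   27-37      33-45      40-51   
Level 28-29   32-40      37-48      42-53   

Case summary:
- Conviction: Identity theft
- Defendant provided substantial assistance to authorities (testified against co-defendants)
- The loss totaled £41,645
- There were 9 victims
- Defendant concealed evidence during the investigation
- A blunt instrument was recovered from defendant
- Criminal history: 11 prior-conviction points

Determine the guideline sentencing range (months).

Base offense level for identity theft: 9.
S1 applies (level before this adjustment is 9 < 26, so +1): 9 + 1 = 10.
S3 applies: 10 − 3 = 7.
S4 applies: 7 + 2 = 9.
S5 applies: 9 + 3 = 12.
S6 applies (level before this adjustment is 12 < 19, so +1): 12 + 1 = 13.
Final offense level: 13.
Criminal history: 11 prior points → Category III (10+).
Level 13 falls in the 13-18 band.
Grid: Level 13-18 × Category III = 22-28 months.

22-28 months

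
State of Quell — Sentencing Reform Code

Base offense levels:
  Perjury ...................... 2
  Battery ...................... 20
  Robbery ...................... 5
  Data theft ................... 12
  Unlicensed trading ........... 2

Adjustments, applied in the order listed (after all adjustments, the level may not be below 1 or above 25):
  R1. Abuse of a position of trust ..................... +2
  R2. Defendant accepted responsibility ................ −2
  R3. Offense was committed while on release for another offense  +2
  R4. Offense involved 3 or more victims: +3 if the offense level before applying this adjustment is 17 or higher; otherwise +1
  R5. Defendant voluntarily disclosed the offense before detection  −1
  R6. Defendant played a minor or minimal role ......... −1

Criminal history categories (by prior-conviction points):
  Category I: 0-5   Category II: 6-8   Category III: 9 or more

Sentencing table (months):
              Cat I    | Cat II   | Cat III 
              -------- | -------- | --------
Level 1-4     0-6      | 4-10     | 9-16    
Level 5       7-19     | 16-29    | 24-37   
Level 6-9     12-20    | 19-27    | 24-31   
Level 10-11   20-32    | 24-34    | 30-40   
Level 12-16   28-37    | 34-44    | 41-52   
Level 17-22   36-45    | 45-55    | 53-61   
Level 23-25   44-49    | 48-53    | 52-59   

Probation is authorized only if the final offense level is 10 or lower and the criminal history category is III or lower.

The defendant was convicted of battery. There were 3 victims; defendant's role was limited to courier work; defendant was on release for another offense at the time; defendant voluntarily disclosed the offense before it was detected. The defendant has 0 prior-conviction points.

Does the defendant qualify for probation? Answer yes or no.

Base offense level for battery: 20.
R3 applies: 20 + 2 = 22.
R4 applies (level before this adjustment is 22 ≥ 17, so +3): 22 + 3 = 25.
R5 applies: 25 − 1 = 24.
R6 applies: 24 − 1 = 23.
Final offense level: 23.
Criminal history: 0 prior points → Category I (0-5).
Level 23 falls in the 23-25 band.
Grid: Level 23-25 × Category I = 44-49 months.
Probation check: level 23 > 10 and category I ≤ III → not eligible.

No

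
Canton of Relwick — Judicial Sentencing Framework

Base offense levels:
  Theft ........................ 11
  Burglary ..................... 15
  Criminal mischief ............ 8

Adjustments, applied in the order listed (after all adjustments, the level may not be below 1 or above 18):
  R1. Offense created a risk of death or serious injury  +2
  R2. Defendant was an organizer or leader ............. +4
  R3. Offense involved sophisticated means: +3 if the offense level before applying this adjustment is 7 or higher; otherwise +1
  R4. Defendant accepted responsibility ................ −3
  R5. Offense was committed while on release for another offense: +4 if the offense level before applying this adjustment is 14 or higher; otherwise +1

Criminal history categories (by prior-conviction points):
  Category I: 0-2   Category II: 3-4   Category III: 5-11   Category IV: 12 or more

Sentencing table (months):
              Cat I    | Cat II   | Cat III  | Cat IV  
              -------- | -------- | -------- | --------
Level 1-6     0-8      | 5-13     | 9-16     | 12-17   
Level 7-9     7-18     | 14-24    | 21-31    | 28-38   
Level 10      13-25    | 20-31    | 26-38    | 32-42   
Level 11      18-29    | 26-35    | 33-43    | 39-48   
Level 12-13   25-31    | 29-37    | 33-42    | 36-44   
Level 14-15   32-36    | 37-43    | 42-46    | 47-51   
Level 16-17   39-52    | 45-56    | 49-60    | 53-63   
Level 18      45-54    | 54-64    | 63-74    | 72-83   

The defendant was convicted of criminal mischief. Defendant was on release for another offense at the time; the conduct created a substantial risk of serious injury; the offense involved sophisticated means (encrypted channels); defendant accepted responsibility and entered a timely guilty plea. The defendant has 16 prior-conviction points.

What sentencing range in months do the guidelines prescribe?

Base offense level for criminal mischief: 8.
R1 applies: 8 + 2 = 10.
R3 applies (level before this adjustment is 10 ≥ 7, so +3): 10 + 3 = 13.
R4 applies: 13 − 3 = 10.
R5 applies (level before this adjustment is 10 < 14, so +1): 10 + 1 = 11.
Final offense level: 11.
Criminal history: 16 prior points → Category IV (12+).
Level 11 falls in the 11 band.
Grid: Level 11 × Category IV = 39-48 months.

39-48 months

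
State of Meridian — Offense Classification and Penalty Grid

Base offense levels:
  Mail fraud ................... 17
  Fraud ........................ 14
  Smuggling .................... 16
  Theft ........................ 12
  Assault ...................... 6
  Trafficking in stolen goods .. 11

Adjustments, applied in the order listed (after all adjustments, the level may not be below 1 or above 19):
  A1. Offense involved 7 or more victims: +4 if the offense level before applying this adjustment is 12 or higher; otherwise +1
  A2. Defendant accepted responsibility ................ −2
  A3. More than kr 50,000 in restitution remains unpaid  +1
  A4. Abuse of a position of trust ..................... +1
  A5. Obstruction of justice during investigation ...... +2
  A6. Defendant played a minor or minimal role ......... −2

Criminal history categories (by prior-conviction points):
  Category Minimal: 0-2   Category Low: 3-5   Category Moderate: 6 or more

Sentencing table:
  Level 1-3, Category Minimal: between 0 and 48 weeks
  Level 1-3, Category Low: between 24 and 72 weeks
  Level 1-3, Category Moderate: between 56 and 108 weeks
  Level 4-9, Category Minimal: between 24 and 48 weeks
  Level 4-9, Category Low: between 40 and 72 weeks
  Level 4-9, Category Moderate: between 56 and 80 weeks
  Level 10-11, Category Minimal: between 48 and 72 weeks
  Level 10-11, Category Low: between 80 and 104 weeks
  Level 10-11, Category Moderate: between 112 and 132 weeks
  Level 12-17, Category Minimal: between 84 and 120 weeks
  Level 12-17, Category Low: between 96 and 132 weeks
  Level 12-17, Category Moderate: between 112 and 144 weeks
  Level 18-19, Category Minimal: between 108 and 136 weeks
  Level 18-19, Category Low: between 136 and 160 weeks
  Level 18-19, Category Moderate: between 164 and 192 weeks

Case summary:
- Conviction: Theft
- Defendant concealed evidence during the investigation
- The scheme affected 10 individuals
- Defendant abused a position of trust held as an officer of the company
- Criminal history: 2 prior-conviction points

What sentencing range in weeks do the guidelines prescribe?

108-136 weeks

Base offense level for theft: 12.
A1 applies (level before this adjustment is 12 ≥ 12, so +4): 12 + 4 = 16.
A2 does not apply.
A3 does not apply.
A4 applies: 16 + 1 = 17.
A5 applies: 17 + 2 = 19.
Final offense level: 19.
Criminal history: 2 prior points → Category Minimal (0-2).
Level 19 falls in the 18-19 band.
Grid: Level 18-19 × Category Minimal = 108-136 weeks.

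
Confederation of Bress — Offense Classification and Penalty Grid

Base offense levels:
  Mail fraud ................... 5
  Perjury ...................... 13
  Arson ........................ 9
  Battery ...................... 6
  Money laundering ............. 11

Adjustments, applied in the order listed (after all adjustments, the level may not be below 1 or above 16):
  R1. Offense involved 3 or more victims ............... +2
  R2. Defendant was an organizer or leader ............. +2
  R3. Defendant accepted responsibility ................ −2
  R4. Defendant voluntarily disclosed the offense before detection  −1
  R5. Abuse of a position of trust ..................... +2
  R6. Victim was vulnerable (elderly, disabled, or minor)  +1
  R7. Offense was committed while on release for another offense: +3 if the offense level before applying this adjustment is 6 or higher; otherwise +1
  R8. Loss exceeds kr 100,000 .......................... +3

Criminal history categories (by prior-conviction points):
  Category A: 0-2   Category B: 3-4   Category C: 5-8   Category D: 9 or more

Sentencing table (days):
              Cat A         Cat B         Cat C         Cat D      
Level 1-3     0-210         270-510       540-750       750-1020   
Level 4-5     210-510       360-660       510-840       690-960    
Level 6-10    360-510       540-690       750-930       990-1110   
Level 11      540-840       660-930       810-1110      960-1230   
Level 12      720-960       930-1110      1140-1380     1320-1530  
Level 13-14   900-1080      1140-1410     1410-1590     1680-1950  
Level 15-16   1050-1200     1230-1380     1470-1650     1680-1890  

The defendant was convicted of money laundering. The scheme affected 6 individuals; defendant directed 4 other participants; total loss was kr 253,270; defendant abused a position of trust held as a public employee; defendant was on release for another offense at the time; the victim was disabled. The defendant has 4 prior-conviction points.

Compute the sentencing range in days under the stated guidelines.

1230-1380 days

Base offense level for money laundering: 11.
R1 applies: 11 + 2 = 13.
R2 applies: 13 + 2 = 15.
R4 does not apply.
R5 applies: 15 + 2 = 17.
R6 applies: 17 + 1 = 18.
R7 applies (level before this adjustment is 18 ≥ 6, so +3): 18 + 3 = 21.
R8 applies: 21 + 3 = 24.
Level 24 exceeds the maximum of 16; capped at 16.
Final offense level: 16.
Criminal history: 4 prior points → Category B (3-4).
Level 16 falls in the 15-16 band.
Grid: Level 15-16 × Category B = 1230-1380 days.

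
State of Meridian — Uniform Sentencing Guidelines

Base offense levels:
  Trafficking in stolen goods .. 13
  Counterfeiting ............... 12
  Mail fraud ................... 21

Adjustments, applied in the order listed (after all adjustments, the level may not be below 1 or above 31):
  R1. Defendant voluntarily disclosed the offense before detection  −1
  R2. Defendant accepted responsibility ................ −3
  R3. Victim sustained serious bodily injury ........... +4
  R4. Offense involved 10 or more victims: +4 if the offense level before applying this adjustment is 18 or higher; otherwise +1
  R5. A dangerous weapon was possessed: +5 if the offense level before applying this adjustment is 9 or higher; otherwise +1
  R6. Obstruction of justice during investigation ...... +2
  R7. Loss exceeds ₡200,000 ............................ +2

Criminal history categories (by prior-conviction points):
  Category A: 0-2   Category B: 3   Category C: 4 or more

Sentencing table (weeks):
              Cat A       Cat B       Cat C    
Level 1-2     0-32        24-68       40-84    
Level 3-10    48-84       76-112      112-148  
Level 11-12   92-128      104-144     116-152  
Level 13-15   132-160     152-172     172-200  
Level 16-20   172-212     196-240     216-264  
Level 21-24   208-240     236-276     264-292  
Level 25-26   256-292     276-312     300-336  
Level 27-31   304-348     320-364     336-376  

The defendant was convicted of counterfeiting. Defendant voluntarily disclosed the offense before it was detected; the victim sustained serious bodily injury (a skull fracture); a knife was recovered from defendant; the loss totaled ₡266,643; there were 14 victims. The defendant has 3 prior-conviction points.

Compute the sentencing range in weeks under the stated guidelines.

236-276 weeks

Base offense level for counterfeiting: 12.
R1 applies: 12 − 1 = 11.
R3 applies: 11 + 4 = 15.
R4 applies (level before this adjustment is 15 < 18, so +1): 15 + 1 = 16.
R5 applies (level before this adjustment is 16 ≥ 9, so +5): 16 + 5 = 21.
R6 does not apply.
R7 applies: 21 + 2 = 23.
Final offense level: 23.
Criminal history: 3 prior points → Category B (3).
Level 23 falls in the 21-24 band.
Grid: Level 21-24 × Category B = 236-276 weeks.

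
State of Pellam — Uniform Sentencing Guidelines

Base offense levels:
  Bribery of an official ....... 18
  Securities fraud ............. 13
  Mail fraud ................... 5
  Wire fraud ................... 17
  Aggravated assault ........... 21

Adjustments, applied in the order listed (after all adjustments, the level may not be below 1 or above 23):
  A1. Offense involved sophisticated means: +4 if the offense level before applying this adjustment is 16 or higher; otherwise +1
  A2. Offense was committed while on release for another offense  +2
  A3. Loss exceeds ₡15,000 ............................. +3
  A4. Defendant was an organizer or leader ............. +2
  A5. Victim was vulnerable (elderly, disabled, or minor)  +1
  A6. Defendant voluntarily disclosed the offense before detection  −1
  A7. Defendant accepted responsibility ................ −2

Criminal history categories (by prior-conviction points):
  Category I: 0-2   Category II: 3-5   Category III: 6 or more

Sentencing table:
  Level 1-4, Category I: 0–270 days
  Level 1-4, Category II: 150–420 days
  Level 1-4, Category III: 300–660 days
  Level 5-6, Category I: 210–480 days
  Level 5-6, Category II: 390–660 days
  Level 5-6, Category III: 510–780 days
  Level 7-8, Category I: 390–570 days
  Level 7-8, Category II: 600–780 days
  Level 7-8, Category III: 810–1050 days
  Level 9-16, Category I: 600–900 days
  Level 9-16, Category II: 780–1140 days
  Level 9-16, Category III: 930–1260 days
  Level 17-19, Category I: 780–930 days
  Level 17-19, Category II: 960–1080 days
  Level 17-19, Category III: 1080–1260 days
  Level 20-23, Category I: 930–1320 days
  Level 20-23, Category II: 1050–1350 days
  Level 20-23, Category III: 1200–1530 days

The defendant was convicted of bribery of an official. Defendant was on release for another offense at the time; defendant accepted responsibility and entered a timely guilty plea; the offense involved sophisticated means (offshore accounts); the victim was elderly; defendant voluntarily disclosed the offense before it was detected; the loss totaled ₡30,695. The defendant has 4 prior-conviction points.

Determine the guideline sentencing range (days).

Base offense level for bribery of an official: 18.
A1 applies (level before this adjustment is 18 ≥ 16, so +4): 18 + 4 = 22.
A2 applies: 22 + 2 = 24.
A3 applies: 24 + 3 = 27.
A4 does not apply.
A5 applies: 27 + 1 = 28.
A6 applies: 28 − 1 = 27.
A7 applies: 27 − 2 = 25.
Level 25 exceeds the maximum of 23; capped at 23.
Final offense level: 23.
Criminal history: 4 prior points → Category II (3-5).
Level 23 falls in the 20-23 band.
Grid: Level 20-23 × Category II = 1050-1350 days.

1050-1350 days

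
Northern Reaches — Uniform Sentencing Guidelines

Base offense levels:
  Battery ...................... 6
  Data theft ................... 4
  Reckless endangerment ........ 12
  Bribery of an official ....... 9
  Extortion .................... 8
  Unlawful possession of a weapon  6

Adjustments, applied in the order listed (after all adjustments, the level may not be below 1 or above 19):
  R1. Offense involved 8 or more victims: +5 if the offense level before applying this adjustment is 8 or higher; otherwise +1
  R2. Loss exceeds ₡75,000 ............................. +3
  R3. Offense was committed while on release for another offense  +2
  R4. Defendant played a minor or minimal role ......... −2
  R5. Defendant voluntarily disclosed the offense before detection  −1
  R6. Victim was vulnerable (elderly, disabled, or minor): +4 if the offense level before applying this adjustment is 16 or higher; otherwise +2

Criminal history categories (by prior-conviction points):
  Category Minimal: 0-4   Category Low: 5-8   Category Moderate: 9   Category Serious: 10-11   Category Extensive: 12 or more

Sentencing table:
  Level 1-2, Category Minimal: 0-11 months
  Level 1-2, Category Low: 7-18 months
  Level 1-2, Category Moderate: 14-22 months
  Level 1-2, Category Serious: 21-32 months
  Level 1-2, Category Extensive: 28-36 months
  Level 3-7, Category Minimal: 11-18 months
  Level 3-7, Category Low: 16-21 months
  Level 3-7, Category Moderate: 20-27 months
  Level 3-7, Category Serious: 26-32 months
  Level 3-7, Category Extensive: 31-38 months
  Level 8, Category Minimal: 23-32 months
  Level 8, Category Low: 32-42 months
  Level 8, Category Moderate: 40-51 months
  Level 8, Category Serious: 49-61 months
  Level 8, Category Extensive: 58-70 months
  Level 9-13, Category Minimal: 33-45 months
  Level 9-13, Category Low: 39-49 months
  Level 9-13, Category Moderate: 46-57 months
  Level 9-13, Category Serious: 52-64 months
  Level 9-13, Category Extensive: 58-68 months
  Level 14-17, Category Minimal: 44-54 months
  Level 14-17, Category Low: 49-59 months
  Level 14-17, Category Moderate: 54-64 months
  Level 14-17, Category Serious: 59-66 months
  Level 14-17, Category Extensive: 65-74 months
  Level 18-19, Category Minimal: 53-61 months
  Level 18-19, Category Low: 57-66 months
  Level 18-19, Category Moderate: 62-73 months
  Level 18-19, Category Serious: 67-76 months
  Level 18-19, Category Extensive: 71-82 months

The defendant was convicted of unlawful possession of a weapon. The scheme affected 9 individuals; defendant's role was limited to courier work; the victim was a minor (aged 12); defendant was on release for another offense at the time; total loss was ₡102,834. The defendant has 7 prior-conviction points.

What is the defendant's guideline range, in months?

39-49 months

Base offense level for unlawful possession of a weapon: 6.
R1 applies (level before this adjustment is 6 < 8, so +1): 6 + 1 = 7.
R2 applies: 7 + 3 = 10.
R3 applies: 10 + 2 = 12.
R4 applies: 12 − 2 = 10.
R5 does not apply.
R6 applies (level before this adjustment is 10 < 16, so +2): 10 + 2 = 12.
Final offense level: 12.
Criminal history: 7 prior points → Category Low (5-8).
Level 12 falls in the 9-13 band.
Grid: Level 9-13 × Category Low = 39-49 months.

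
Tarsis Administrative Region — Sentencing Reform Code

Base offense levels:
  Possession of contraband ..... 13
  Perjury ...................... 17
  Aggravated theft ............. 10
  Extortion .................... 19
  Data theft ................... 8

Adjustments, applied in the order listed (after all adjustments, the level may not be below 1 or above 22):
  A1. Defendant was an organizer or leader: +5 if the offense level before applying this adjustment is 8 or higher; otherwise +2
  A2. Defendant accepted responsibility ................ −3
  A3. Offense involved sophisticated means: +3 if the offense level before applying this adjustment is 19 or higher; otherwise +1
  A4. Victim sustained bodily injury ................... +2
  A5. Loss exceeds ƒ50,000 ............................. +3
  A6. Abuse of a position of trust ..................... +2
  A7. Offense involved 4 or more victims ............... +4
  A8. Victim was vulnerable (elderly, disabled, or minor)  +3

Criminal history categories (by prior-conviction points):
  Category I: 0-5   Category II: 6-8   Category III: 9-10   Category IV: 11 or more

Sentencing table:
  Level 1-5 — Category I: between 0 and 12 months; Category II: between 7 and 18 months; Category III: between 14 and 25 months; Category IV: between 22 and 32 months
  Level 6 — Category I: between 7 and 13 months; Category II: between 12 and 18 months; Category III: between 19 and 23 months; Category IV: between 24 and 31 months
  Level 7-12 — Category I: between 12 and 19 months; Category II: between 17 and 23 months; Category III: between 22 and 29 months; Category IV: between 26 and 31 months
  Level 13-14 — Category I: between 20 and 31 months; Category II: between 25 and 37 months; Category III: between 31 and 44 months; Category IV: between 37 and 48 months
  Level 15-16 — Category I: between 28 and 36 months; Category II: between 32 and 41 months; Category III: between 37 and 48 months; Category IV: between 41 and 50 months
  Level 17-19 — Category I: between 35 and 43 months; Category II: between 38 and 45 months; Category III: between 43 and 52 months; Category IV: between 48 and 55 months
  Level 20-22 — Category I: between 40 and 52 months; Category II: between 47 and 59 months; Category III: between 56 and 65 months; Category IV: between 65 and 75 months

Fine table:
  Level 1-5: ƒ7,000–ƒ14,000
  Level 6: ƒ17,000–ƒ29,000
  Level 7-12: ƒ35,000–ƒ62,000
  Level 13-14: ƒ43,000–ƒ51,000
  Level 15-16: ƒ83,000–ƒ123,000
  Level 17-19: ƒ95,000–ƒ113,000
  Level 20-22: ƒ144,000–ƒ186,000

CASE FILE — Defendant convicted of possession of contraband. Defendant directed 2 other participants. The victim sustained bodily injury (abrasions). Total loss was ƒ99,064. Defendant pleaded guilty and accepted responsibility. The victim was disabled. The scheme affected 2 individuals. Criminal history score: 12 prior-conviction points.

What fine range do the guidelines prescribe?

ƒ144,000–ƒ186,000

Base offense level for possession of contraband: 13.
A1 applies (level before this adjustment is 13 ≥ 8, so +5): 13 + 5 = 18.
A2 applies: 18 − 3 = 15.
A3 does not apply.
A4 applies: 15 + 2 = 17.
A5 applies: 17 + 3 = 20.
A6 does not apply.
A8 applies: 20 + 3 = 23.
Level 23 exceeds the maximum of 22; capped at 22.
Final offense level: 22.
Level 22 falls in the 20-22 band.
Fine table: Level 20-22 → ƒ144,000–ƒ186,000.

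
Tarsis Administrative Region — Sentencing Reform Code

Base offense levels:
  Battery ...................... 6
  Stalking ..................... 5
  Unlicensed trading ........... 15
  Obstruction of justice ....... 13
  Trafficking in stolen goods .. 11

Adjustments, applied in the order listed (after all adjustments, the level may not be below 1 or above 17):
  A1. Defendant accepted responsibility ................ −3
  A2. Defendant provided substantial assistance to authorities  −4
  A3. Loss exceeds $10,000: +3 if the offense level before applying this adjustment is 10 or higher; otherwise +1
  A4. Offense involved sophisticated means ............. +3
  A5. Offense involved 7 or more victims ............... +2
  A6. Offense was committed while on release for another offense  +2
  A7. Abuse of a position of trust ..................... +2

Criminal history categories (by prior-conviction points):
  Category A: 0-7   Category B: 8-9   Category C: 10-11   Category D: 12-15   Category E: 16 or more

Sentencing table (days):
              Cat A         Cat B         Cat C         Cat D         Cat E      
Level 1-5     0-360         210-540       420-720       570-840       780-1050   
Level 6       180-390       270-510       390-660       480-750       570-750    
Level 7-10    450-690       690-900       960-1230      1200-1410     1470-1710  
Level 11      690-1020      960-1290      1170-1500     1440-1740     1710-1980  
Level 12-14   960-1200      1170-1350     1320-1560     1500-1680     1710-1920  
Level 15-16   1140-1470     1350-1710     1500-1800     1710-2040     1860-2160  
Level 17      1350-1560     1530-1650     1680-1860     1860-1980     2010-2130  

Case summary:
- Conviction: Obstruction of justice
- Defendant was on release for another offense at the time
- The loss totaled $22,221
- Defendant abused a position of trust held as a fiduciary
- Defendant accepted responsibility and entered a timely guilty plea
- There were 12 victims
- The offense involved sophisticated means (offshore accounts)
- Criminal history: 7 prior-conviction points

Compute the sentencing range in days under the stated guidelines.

Base offense level for obstruction of justice: 13.
A1 applies: 13 − 3 = 10.
A3 applies (level before this adjustment is 10 ≥ 10, so +3): 10 + 3 = 13.
A4 applies: 13 + 3 = 16.
A5 applies: 16 + 2 = 18.
A6 applies: 18 + 2 = 20.
A7 applies: 20 + 2 = 22.
Level 22 exceeds the maximum of 17; capped at 17.
Final offense level: 17.
Criminal history: 7 prior points → Category A (0-7).
Level 17 falls in the 17 band.
Grid: Level 17 × Category A = 1350-1560 days.

1350-1560 days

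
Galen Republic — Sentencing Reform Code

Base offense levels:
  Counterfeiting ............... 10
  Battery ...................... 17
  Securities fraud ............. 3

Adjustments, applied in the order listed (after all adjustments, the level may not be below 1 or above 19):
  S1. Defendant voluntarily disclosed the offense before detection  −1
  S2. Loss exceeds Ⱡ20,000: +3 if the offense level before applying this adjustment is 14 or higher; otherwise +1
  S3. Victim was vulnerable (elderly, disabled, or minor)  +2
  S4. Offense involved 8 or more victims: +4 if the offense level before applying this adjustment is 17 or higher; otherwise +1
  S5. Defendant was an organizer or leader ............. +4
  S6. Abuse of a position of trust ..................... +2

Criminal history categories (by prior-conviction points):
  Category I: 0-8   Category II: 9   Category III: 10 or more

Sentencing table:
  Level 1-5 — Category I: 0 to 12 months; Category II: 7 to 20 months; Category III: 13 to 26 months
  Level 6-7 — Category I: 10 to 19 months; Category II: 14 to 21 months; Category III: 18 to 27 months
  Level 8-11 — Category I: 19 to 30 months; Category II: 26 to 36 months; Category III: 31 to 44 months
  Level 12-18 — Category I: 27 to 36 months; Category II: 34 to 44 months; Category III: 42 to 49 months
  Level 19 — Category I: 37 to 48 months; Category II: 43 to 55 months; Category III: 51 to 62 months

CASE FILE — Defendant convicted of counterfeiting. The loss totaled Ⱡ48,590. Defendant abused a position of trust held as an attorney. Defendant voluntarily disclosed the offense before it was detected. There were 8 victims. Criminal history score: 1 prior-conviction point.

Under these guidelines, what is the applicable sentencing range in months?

27-36 months

Base offense level for counterfeiting: 10.
S1 applies: 10 − 1 = 9.
S2 applies (level before this adjustment is 9 < 14, so +1): 9 + 1 = 10.
S4 applies (level before this adjustment is 10 < 17, so +1): 10 + 1 = 11.
S6 applies: 11 + 2 = 13.
Final offense level: 13.
Criminal history: 1 prior point → Category I (0-8).
Level 13 falls in the 12-18 band.
Grid: Level 12-18 × Category I = 27-36 months.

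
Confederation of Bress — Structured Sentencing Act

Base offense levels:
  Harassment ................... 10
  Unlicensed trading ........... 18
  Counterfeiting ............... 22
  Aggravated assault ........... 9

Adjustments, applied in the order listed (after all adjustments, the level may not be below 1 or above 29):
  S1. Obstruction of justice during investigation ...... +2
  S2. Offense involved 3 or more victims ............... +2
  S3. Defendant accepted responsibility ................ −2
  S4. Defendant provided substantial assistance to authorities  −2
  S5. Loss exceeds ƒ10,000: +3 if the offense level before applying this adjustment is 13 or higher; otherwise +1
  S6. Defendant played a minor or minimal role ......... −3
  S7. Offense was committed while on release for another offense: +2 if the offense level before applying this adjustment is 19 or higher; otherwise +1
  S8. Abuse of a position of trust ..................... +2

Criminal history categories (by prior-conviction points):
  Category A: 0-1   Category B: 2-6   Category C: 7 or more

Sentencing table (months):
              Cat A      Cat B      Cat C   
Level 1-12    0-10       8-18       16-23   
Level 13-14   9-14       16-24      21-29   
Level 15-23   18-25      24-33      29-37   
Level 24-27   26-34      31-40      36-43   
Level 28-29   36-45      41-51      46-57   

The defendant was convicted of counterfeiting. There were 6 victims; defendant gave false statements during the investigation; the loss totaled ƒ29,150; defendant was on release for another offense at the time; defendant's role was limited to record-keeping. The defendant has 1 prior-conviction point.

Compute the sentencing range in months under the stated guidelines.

36-45 months

Base offense level for counterfeiting: 22.
S1 applies: 22 + 2 = 24.
S2 applies: 24 + 2 = 26.
S5 applies (level before this adjustment is 26 ≥ 13, so +3): 26 + 3 = 29.
S6 applies: 29 − 3 = 26.
S7 applies (level before this adjustment is 26 ≥ 19, so +2): 26 + 2 = 28.
S8 does not apply.
Final offense level: 28.
Criminal history: 1 prior point → Category A (0-1).
Level 28 falls in the 28-29 band.
Grid: Level 28-29 × Category A = 36-45 months.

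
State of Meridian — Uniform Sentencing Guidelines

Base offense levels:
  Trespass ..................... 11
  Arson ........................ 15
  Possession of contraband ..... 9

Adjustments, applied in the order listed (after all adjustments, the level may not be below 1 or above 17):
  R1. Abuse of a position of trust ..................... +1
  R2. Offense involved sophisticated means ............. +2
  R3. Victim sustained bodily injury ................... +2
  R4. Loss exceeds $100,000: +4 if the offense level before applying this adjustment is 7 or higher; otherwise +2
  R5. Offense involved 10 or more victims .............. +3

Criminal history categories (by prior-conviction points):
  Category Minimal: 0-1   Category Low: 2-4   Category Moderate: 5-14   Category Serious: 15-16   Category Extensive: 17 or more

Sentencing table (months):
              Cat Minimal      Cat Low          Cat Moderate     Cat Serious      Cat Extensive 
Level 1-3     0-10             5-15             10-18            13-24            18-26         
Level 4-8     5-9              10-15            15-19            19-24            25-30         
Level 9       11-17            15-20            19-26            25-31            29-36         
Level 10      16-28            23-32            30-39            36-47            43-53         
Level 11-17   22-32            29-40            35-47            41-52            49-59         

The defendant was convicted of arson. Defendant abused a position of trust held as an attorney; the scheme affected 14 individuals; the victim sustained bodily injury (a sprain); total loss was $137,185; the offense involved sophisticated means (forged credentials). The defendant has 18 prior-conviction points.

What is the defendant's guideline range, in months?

Base offense level for arson: 15.
R1 applies: 15 + 1 = 16.
R2 applies: 16 + 2 = 18.
R3 applies: 18 + 2 = 20.
R4 applies (level before this adjustment is 20 ≥ 7, so +4): 20 + 4 = 24.
R5 applies: 24 + 3 = 27.
Level 27 exceeds the maximum of 17; capped at 17.
Final offense level: 17.
Criminal history: 18 prior points → Category Extensive (17+).
Level 17 falls in the 11-17 band.
Grid: Level 11-17 × Category Extensive = 49-59 months.

49-59 months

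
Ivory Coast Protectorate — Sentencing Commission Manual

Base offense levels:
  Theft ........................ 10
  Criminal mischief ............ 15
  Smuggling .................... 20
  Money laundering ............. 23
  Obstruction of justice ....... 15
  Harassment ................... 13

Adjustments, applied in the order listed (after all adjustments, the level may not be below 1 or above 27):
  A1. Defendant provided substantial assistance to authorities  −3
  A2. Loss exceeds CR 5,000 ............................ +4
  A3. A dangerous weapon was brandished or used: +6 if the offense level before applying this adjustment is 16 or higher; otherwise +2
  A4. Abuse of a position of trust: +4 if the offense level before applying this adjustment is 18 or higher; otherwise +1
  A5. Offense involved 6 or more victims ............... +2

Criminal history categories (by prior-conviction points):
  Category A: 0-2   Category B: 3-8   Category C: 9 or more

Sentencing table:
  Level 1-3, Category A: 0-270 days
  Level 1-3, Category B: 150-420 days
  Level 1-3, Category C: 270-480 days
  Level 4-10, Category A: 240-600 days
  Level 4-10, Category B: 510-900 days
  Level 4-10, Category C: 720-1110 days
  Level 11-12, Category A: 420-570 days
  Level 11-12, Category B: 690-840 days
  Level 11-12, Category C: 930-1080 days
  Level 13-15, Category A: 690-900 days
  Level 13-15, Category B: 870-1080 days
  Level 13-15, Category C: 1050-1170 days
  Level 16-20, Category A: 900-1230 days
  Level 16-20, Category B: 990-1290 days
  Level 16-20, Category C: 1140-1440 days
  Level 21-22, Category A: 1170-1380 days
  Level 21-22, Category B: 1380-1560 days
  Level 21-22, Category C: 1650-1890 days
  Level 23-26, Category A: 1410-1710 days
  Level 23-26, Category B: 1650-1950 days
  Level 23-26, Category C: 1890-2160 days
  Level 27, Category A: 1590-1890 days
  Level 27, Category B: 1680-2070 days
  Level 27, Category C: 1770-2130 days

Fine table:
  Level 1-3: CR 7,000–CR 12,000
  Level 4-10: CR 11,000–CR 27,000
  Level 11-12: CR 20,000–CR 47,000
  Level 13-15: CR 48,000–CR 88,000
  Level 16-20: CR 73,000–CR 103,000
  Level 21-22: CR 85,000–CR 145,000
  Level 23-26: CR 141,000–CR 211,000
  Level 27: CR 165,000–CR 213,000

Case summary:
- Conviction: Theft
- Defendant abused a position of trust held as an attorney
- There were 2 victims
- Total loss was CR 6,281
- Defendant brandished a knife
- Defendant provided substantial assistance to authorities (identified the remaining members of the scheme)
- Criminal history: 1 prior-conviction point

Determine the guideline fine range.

Base offense level for theft: 10.
A1 applies: 10 − 3 = 7.
A2 applies: 7 + 4 = 11.
A3 applies (level before this adjustment is 11 < 16, so +2): 11 + 2 = 13.
A4 applies (level before this adjustment is 13 < 18, so +1): 13 + 1 = 14.
Final offense level: 14.
Level 14 falls in the 13-15 band.
Fine table: Level 13-15 → CR 48,000–CR 88,000.

CR 48,000–CR 88,000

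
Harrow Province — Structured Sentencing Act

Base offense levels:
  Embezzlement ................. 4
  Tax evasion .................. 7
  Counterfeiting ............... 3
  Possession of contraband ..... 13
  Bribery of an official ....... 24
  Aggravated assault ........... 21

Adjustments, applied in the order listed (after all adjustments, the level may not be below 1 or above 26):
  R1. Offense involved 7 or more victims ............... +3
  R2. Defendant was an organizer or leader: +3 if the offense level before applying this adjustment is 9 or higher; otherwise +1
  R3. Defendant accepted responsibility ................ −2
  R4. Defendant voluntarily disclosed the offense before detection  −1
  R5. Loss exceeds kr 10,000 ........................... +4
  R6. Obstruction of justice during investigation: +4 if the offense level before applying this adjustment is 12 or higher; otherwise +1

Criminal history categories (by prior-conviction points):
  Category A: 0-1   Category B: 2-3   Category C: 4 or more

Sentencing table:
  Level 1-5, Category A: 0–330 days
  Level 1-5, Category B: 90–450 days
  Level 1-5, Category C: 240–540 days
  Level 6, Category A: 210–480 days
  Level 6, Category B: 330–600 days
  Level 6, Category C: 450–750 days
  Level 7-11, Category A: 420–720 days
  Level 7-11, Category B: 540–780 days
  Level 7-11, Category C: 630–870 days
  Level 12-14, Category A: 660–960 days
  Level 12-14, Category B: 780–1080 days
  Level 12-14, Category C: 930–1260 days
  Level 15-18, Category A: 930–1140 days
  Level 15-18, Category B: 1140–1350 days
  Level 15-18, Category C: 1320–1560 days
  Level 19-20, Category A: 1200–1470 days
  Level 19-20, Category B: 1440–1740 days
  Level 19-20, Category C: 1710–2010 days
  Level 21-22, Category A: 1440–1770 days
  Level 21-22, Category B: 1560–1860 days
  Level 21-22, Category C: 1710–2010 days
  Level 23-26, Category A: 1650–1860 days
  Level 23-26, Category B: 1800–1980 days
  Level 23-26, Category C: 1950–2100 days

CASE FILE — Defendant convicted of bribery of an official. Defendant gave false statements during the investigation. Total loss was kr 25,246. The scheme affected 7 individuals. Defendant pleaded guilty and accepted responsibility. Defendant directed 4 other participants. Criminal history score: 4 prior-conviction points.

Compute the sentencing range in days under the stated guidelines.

1950-2100 days

Base offense level for bribery of an official: 24.
R1 applies: 24 + 3 = 27.
R2 applies (level before this adjustment is 27 ≥ 9, so +3): 27 + 3 = 30.
R3 applies: 30 − 2 = 28.
R5 applies: 28 + 4 = 32.
R6 applies (level before this adjustment is 32 ≥ 12, so +4): 32 + 4 = 36.
Level 36 exceeds the maximum of 26; capped at 26.
Final offense level: 26.
Criminal history: 4 prior points → Category C (4+).
Level 26 falls in the 23-26 band.
Grid: Level 23-26 × Category C = 1950-2100 days.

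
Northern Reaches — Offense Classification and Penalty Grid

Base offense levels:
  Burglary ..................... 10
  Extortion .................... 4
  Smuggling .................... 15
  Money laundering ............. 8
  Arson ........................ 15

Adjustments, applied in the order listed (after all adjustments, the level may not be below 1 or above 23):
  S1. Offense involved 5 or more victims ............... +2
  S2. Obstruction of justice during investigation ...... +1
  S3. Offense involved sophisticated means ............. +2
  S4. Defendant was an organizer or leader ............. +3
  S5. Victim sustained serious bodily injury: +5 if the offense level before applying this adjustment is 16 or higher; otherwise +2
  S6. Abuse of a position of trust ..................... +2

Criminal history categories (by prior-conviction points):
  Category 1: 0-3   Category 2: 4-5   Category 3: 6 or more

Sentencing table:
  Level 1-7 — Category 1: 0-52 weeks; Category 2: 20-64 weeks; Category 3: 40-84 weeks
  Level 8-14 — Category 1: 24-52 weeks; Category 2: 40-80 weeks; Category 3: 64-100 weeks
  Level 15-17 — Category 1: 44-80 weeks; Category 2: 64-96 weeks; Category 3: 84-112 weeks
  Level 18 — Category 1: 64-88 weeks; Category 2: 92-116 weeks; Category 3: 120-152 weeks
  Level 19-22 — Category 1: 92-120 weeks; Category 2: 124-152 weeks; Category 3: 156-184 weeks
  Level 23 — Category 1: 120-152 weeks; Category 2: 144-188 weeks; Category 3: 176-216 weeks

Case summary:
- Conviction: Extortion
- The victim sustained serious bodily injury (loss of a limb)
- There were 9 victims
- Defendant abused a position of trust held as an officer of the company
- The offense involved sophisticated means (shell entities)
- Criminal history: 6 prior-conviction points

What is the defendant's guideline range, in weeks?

Base offense level for extortion: 4.
S1 applies: 4 + 2 = 6.
S2 does not apply.
S3 applies: 6 + 2 = 8.
S5 applies (level before this adjustment is 8 < 16, so +2): 8 + 2 = 10.
S6 applies: 10 + 2 = 12.
Final offense level: 12.
Criminal history: 6 prior points → Category 3 (6+).
Level 12 falls in the 8-14 band.
Grid: Level 8-14 × Category 3 = 64-100 weeks.

64-100 weeks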